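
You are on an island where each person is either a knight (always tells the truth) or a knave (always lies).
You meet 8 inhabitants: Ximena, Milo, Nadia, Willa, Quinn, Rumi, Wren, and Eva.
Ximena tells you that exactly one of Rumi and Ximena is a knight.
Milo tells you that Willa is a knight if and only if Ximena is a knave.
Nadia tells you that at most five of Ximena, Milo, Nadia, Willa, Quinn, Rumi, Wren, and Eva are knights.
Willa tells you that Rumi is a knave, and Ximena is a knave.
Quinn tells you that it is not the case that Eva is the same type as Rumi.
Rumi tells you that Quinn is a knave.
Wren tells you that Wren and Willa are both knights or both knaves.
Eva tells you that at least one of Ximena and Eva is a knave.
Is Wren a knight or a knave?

Wren is a knave.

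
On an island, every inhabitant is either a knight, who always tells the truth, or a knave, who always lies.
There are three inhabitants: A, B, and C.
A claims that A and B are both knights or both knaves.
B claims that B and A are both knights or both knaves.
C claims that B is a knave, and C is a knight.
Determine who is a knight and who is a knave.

A is a knight, B is a knight, and C is a knave.

Suppose A is a knave. Then A's statement "A and B are both knights or both knaves" would have to be false. Checking the 4 ways to assign the others, none is consistent with every speaker.
(For instance, with B=knight, C=knave, B's claim "B and A are both knights or both knaves" comes out false where it would need to be true.)
So A must be a knight, making "A and B are both knights or both knaves" true. Taking A=knight, B=knight, C=knave, each remaining statement checks out:
  B (knight): "B and A are both knights or both knaves" — true. ✓
  C (knave): "B is a knave, and C is a knight" — false. ✓
This is the unique consistent assignment.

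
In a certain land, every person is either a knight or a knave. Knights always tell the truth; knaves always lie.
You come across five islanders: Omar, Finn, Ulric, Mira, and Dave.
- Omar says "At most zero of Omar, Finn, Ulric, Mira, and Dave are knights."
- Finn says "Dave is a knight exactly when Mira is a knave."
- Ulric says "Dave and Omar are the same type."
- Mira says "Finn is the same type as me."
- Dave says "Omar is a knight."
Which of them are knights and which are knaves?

Omar is a knave, so "at most zero of Omar, Finn, Ulric, Mira, and Dave are knights" must be false — and it is.
Finn (knight): "Dave is a knight exactly when Mira is a knave" — True. ✓
Ulric (knight): "Dave and Omar are the same type" — True. ✓
Mira is a knight, and the claim "Finn is the same type as me" is indeed True.
Since Dave is a knave, "Omar is a knight" needs to be false, which holds.

Omar is a knave, Finn is a knight, Ulric is a knight, Mira is a knight, and Dave is a knave.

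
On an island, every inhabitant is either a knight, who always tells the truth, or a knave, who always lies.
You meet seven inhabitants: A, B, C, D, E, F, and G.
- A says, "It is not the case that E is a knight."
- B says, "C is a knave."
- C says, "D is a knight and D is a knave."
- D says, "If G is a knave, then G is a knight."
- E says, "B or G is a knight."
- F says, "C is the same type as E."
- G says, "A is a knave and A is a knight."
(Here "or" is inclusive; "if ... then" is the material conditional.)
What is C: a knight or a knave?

Consistent assignments: {A=knave, B=knight, C=knave, D=knave, E=knight, F=knave, G=knave}
In every consistent assignment, C is a knave.

C is a knave.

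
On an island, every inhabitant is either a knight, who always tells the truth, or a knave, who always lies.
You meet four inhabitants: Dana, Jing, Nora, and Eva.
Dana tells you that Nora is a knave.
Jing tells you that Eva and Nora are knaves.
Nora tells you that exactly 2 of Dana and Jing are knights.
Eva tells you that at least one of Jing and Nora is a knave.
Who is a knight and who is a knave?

Dana is a knight, Jing is a knave, Nora is a knave, and Eva is a knight.

Dana is a knight, so "Nora is a knave" must be true — and it is.
Jing (knave): "Eva and Nora are knaves" — False. ✓
As a knave, Nora's statement "exactly 2 of Dana and Jing are knights" should be False; it is.
Eva is a knight, and the claim "at least one of Jing and Nora is a knave" is indeed true.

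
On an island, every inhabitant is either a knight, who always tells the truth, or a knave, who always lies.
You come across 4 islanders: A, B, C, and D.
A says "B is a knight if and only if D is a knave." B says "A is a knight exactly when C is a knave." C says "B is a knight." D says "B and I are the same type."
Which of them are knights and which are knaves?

A is a knave, B is a knight, C is a knight, and D is a knight.

A is a knave, and the claim "B is a knight if and only if D is a knave" is indeed false.
B is a knight, and the claim "A is a knight exactly when C is a knave" is indeed true.
As a knight, C's statement "B is a knight" should be true; it is.
D (knight): "B and I are the same type" — true. ✓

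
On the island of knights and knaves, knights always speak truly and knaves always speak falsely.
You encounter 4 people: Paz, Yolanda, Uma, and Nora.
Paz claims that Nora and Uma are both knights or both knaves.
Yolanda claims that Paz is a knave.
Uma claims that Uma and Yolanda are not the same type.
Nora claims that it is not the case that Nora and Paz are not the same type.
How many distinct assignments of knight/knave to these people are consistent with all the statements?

2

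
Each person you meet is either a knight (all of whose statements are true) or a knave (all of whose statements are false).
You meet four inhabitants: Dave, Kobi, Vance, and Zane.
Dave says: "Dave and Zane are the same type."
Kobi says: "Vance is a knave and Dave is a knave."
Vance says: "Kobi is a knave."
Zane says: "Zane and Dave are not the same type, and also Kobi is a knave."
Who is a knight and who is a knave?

Dave is a knave, Kobi is a knave, Vance is a knight, and Zane is a knight.

Dave is a knave; "Dave and Zane are the same type" is False, as required.
Kobi (knave): "Vance is a knave and Dave is a knave" — False. ✓
Vance is a knight; "Kobi is a knave" is true, as required.
As a knight, Zane's statement "Zane and Dave are not the same type, and also Kobi is a knave" should be true; it is.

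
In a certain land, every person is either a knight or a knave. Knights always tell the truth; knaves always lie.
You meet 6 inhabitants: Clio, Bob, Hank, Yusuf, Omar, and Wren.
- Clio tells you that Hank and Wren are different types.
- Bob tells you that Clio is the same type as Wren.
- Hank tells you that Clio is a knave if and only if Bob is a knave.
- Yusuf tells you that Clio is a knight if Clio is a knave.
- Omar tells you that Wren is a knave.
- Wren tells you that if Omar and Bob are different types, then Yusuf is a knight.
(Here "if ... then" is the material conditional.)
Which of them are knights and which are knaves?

Clio is a knave, Bob is a knave, Hank is a knight, Yusuf is a knave, Omar is a knave, and Wren is a knight.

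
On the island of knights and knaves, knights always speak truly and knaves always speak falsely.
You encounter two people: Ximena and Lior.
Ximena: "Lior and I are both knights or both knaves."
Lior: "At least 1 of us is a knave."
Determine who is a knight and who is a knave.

Suppose Ximena is a knight. Then Ximena's statement "Lior and I are both knights or both knaves" would have to be true. Checking the 2 ways to assign the others, none is consistent with every speaker.
(For instance, with Lior=knight, Lior's claim "at least 1 of us is a knave" comes out false where it would need to be true.)
So Ximena must be a knave, making "Lior and I are both knights or both knaves" false. Taking Ximena=knave, Lior=knight, each remaining statement checks out:
  Lior (knight): "at least 1 of us is a knave" — true. ✓
This is the unique consistent assignment.

Ximena is a knave and Lior is a knight.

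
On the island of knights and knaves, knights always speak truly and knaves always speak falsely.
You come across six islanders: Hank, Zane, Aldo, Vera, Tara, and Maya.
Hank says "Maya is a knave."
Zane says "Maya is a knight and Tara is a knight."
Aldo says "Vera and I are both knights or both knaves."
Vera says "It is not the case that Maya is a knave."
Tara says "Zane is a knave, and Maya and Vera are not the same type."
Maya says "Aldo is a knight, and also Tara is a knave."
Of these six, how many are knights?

The unique consistent assignment is Hank=knave, Zane=knave, Aldo=knight, Vera=knight, Tara=knave, Maya=knight.
That has 3 knights.

3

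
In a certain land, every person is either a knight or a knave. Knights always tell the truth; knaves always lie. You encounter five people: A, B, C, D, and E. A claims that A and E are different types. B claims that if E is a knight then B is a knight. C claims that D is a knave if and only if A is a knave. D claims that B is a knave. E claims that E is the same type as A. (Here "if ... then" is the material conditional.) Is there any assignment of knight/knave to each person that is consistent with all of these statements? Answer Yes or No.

Yes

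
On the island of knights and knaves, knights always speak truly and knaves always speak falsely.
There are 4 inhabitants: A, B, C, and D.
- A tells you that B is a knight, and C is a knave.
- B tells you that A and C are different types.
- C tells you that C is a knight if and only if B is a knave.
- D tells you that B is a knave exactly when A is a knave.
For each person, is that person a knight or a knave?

A is a knave, B is a knave, C is a knave, and D is a knight.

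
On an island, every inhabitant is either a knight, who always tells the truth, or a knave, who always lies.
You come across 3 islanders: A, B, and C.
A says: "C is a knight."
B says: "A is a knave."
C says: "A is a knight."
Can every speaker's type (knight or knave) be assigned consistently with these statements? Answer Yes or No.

One consistent assignment: A=knight, B=knave, C=knight.

Yes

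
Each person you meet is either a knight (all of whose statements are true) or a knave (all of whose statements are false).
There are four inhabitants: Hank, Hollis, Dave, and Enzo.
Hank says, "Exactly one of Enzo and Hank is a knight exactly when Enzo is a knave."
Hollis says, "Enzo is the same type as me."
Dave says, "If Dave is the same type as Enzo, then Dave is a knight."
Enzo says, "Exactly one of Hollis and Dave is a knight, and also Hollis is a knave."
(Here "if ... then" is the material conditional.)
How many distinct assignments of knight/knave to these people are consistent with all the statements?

Consistent assignments:
  Hank=knight, Hollis=knave, Dave=knight, Enzo=knight
  Hank=knave, Hollis=knave, Dave=knight, Enzo=knight

2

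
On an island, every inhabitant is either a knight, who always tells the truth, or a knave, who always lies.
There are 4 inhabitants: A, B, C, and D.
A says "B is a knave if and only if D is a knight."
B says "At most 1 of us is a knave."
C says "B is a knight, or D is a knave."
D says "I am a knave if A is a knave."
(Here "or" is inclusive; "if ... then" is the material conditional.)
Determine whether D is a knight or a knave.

D is a knight.

Consistent assignments: {A=knight, B=knave, C=knave, D=knight}
In every consistent assignment, D is a knight.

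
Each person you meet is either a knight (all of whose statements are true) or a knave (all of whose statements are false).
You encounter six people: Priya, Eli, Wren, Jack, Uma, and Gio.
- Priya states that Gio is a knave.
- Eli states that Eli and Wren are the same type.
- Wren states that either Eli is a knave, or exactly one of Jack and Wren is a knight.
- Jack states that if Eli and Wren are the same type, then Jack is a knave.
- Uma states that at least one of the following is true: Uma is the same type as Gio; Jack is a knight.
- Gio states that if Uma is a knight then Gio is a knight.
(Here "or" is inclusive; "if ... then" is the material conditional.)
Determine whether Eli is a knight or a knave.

Eli is a knave.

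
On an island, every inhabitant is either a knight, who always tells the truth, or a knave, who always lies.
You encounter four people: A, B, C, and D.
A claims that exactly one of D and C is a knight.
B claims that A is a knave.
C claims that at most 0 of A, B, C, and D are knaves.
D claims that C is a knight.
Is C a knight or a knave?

C is a knave.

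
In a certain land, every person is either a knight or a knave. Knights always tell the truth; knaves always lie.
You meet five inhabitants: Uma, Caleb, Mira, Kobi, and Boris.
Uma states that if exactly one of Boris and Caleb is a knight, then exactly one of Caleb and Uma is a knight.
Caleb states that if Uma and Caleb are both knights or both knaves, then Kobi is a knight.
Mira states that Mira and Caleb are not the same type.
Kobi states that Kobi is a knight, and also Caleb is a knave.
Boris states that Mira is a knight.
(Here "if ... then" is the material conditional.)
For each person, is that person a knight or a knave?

Uma is a knave, so "if exactly one of Boris and Caleb is a knight, then exactly one of Caleb and Uma is a knight" must be False — and it is.
Caleb is a knave; "if Uma and Caleb are both knights or both knaves, then Kobi is a knight" is False, as required.
Mira is a knight; "Mira and Caleb are not the same type" is True, as required.
Since Kobi is a knave, "Kobi is a knight, and also Caleb is a knave" needs to be False, which holds.
Boris (knight): "Mira is a knight" — True. ✓

Knights: Mira and Boris. Knaves: Uma, Caleb, and Kobi.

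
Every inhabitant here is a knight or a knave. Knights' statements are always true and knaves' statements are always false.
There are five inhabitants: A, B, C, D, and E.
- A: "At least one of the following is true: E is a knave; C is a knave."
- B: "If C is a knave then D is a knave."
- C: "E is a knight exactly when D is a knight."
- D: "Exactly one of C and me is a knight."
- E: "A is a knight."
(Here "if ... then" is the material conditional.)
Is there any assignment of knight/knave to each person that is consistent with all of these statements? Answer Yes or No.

Yes

One consistent assignment: A=knight, B=knight, C=knave, D=knave, E=knight.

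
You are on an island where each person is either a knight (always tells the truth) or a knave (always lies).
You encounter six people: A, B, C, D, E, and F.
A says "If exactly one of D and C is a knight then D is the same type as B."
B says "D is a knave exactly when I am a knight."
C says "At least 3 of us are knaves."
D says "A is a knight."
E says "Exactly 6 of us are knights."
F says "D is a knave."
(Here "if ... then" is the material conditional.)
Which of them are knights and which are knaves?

A is a knave, and the claim "if exactly one of D and C is a knight then D is the same type as B" is indeed False.
B is a knight, and the claim "D is a knave exactly when I am a knight" is indeed True.
Since C is a knight, "at least 3 of us are knaves" needs to be True, which holds.
D is a knave, so "A is a knight" must be False — and it is.
Since E is a knave, "exactly 6 of us are knights" needs to be False, which holds.
As a knight, F's statement "D is a knave" should be True; it is.

A is a knave, B is a knight, C is a knight, D is a knave, E is a knave, and F is a knight.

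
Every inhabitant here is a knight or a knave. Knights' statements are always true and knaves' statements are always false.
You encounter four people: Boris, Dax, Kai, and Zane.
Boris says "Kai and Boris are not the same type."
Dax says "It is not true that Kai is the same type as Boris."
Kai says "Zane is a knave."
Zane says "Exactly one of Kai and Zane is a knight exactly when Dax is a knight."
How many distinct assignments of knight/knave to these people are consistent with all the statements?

1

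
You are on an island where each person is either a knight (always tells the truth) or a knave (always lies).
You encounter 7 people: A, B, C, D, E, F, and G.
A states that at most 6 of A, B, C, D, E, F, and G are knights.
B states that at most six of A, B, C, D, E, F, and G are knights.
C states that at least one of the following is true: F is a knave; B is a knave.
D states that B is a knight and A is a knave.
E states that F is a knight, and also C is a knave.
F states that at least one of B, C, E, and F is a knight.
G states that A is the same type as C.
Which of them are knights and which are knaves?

A is a knight, B is a knight, C is a knave, D is a knave, E is a knight, F is a knight, and G is a knave.

As a knight, A's statement "at most 6 of A, B, C, D, E, F, and G are knights" should be True; it is.
B (knight): "at most six of A, B, C, D, E, F, and G are knights" — True. ✓
C is a knave; "at least one of the following is true: F is a knave; B is a knave" is false, as required.
As a knave, D's statement "B is a knight and A is a knave" should be false; it is.
As a knight, E's statement "F is a knight, and also C is a knave" should be True; it is.
F is a knight, and the claim "at least one of B, C, E, and F is a knight" is indeed True.
Since G is a knave, "A is the same type as C" needs to be false, which holds.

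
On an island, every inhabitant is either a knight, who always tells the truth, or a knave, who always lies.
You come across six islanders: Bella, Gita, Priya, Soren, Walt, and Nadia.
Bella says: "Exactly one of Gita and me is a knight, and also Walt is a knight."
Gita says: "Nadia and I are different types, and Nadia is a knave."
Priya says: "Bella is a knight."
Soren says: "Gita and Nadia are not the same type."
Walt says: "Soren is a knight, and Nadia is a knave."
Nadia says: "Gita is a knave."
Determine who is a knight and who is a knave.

Knights: Soren and Nadia. Knaves: Bella, Gita, Priya, and Walt.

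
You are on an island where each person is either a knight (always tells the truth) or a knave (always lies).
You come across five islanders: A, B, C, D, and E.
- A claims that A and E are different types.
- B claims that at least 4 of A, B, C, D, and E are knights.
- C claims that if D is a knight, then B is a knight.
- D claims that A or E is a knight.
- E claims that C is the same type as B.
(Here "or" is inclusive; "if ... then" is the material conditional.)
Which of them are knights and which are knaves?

Knights: C. Knaves: A, B, D, and E.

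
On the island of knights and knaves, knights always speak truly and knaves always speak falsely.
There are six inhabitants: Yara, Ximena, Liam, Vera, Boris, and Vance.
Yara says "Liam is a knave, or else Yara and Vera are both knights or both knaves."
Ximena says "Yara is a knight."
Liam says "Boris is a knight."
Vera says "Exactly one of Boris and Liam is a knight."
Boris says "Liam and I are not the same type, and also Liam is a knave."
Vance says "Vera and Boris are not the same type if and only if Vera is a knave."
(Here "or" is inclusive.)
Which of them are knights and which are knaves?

Knights: Yara and Ximena. Knaves: Liam, Vera, Boris, and Vance.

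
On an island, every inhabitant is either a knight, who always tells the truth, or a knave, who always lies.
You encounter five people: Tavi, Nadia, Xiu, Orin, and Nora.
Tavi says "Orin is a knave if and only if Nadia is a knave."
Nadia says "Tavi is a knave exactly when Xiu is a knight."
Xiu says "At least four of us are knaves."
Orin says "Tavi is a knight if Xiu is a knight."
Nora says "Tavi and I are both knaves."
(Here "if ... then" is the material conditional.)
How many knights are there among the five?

The unique consistent assignment is Tavi=knight, Nadia=knight, Xiu=knave, Orin=knight, Nora=knave.
That has 3 knights.

3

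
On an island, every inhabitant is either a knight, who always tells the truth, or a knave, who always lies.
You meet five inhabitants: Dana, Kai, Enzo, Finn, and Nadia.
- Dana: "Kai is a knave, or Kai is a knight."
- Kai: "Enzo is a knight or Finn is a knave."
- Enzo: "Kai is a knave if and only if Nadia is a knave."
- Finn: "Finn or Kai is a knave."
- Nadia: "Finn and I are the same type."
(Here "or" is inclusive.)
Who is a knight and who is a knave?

Knights: Dana, Finn, and Nadia. Knaves: Kai and Enzo.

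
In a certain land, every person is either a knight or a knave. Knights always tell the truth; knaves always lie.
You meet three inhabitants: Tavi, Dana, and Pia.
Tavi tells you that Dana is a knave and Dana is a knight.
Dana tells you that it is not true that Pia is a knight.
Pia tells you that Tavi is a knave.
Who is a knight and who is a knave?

Knights: Pia. Knaves: Tavi and Dana.

Suppose Tavi is a knight. Then Tavi's statement "Dana is a knave and Dana is a knight" would have to be true. Checking the 4 ways to assign the others, none is consistent with every speaker.
(For instance, with Dana=knave, Pia=knight, Tavi's claim "Dana is a knave and Dana is a knight" comes out false where it would need to be true.)
So Tavi must be a knave, making "Dana is a knave and Dana is a knight" false. Taking Tavi=knave, Dana=knave, Pia=knight, each remaining statement checks out:
  Dana (knave): "it is not true that Pia is a knight" — false. ✓
  Pia (knight): "Tavi is a knave" — true. ✓
This is the unique consistent assignment.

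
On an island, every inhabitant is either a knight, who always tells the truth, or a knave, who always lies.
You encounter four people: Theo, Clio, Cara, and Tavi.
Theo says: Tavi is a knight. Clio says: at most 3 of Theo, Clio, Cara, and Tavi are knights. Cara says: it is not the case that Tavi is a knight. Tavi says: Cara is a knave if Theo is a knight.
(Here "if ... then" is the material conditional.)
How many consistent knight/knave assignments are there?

1

Consistent assignments:
  Theo=knight, Clio=knight, Cara=knave, Tavi=knight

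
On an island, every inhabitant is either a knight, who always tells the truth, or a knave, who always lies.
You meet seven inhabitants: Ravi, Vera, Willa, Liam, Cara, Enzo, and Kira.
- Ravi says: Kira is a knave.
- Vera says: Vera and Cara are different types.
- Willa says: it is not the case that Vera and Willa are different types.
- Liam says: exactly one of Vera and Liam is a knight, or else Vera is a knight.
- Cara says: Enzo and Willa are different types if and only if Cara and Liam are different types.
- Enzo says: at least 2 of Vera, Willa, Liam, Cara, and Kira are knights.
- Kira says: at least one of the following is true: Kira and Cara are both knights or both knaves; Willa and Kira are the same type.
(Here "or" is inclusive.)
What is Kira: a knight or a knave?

Kira is a knight.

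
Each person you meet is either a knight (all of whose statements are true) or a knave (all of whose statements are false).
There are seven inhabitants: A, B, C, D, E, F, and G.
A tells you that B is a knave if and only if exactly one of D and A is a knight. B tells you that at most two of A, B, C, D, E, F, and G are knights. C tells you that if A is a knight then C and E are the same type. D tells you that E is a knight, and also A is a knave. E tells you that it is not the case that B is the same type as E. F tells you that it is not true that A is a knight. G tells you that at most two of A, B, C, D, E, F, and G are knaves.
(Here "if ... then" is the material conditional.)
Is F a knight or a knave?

F is a knave.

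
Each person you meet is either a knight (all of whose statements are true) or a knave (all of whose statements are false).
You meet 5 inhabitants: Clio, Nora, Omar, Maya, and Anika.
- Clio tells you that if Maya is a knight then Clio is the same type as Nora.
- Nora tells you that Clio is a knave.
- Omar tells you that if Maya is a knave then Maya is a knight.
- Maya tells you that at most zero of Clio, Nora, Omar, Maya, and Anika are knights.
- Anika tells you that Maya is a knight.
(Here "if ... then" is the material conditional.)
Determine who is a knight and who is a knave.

Knights: Clio. Knaves: Nora, Omar, Maya, and Anika.

Clio (knight): "if Maya is a knight then Clio is the same type as Nora" — True. ✓
Nora (knave): "Clio is a knave" — false. ✓
Omar (knave): "if Maya is a knave then Maya is a knight" — false. ✓
Maya is a knave; "at most zero of Clio, Nora, Omar, Maya, and Anika are knights" is false, as required.
As a knave, Anika's statement "Maya is a knight" should be false; it is.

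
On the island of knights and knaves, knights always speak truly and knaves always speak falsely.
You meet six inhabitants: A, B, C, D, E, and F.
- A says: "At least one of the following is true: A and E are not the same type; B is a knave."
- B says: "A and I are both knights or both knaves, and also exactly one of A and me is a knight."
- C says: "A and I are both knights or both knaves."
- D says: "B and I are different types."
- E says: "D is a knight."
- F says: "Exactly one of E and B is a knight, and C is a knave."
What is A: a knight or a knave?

A is a knight.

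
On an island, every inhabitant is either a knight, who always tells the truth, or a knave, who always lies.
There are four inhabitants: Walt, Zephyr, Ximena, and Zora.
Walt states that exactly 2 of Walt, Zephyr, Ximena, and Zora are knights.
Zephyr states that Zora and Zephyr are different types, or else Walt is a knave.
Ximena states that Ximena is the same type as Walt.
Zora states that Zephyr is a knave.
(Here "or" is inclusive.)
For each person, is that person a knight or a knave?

Walt is a knight, Zephyr is a knight, Ximena is a knave, and Zora is a knave.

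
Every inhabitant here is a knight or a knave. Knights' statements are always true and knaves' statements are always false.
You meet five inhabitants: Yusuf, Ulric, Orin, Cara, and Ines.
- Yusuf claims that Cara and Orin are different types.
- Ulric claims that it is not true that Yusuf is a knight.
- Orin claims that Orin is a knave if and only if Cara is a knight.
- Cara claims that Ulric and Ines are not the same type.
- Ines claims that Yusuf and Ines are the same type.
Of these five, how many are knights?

The unique consistent assignment is Yusuf=knight, Ulric=knave, Orin=knight, Cara=knave, Ines=knave.
That has 2 knights.

2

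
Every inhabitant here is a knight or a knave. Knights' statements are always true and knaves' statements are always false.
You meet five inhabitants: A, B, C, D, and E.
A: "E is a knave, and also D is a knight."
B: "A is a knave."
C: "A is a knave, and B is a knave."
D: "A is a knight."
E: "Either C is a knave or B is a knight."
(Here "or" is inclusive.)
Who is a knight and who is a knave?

A is a knave, B is a knight, C is a knave, D is a knave, and E is a knight.

A (knave): "E is a knave, and also D is a knight" — false. ✓
B is a knight; "A is a knave" is true, as required.
C (knave): "A is a knave, and B is a knave" — false. ✓
D is a knave, so "A is a knight" must be false — and it is.
E is a knight, so "either C is a knave or B is a knight" must be true — and it is.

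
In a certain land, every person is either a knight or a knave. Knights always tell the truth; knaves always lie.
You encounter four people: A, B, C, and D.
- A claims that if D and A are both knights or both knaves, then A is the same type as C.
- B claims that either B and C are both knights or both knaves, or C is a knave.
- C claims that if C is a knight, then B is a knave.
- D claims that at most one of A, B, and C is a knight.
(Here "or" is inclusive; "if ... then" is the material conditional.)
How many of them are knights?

The unique consistent assignment is A=knight, B=knave, C=knight, D=knave.
That has 2 knights.

2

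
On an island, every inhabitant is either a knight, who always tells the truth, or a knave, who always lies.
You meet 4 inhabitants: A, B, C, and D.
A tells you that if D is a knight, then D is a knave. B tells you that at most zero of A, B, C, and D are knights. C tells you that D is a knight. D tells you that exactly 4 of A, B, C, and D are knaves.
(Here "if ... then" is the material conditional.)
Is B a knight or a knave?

B is a knave.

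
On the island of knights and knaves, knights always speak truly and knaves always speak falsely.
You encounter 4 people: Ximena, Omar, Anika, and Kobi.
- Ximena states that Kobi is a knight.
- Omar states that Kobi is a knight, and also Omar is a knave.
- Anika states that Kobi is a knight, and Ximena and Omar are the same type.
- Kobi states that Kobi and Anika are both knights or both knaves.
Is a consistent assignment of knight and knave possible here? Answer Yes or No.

Checking all 16 assignments, each has at least one speaker whose statement's truth value contradicts their type.

No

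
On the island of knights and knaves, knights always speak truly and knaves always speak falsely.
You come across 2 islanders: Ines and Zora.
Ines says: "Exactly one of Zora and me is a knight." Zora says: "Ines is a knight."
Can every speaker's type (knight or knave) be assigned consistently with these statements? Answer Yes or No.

Yes

One consistent assignment: Ines=knave, Zora=knave.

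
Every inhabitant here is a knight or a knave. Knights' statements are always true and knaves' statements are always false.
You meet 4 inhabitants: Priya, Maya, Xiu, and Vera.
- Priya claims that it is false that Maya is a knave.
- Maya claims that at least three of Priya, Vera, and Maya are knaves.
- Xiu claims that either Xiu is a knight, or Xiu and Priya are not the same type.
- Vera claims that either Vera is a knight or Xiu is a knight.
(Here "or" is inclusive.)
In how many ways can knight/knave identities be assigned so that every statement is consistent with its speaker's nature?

2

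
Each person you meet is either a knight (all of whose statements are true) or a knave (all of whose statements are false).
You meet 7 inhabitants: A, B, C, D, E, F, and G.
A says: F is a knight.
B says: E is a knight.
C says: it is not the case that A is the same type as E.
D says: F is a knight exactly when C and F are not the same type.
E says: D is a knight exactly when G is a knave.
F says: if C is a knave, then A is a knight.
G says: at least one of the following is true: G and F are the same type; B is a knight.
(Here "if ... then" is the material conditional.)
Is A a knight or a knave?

A is a knight.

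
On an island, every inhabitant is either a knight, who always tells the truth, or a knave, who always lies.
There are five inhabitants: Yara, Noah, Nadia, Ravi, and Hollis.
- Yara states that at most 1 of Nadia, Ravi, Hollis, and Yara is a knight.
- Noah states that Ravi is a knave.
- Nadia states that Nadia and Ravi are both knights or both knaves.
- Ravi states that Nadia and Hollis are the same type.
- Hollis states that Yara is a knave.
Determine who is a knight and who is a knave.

Yara is a knave, and the claim "at most 1 of Nadia, Ravi, Hollis, and Yara is a knight" is indeed false.
Noah is a knave; "Ravi is a knave" is false, as required.
Nadia is a knight, and the claim "Nadia and Ravi are both knights or both knaves" is indeed True.
Since Ravi is a knight, "Nadia and Hollis are the same type" needs to be True, which holds.
Hollis (knight): "Yara is a knave" — True. ✓

Yara is a knave, Noah is a knave, Nadia is a knight, Ravi is a knight, and Hollis is a knight.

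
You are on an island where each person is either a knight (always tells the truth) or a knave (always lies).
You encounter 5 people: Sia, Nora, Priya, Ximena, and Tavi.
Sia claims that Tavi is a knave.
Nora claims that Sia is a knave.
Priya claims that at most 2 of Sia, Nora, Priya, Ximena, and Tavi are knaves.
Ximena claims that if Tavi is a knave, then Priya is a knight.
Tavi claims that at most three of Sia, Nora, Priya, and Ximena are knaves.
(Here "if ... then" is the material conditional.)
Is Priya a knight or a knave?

Priya is a knight.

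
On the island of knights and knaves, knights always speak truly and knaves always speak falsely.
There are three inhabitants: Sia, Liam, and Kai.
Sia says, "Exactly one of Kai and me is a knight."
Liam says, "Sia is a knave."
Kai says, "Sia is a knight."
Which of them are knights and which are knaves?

Sia (knave): "exactly one of Kai and me is a knight" — False. ✓
Liam is a knight, so "Sia is a knave" must be True — and it is.
Since Kai is a knave, "Sia is a knight" needs to be False, which holds.

Sia is a knave, Liam is a knight, and Kai is a knave.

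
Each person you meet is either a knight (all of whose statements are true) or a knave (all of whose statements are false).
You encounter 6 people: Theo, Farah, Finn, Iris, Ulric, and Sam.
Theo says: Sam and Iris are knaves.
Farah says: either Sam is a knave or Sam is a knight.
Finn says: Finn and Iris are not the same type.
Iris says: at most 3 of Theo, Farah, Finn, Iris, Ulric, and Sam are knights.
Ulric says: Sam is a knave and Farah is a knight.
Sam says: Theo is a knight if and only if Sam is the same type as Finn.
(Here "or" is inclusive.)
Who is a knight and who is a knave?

Theo is a knight, Farah is a knight, Finn is a knight, Iris is a knave, Ulric is a knight, and Sam is a knave.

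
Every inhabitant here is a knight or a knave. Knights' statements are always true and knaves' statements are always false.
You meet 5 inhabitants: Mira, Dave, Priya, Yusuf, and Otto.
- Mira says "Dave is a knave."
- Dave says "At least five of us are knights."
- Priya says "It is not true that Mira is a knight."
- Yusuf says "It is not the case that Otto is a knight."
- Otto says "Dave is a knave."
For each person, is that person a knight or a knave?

Mira is a knight, Dave is a knave, Priya is a knave, Yusuf is a knave, and Otto is a knight.

Since Mira is a knight, "Dave is a knave" needs to be True, which holds.
As a knave, Dave's statement "at least five of us are knights" should be false; it is.
Priya is a knave, so "it is not true that Mira is a knight" must be false — and it is.
Yusuf (knave): "it is not the case that Otto is a knight" — false. ✓
Otto is a knight; "Dave is a knave" is True, as required.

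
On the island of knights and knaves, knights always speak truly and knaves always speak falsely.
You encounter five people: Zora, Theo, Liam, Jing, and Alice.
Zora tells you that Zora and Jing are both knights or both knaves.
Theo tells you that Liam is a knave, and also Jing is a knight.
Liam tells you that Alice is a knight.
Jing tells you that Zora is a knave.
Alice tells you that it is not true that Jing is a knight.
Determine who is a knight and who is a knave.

Zora is a knave, Theo is a knight, Liam is a knave, Jing is a knight, and Alice is a knave.

Zora is a knave; "Zora and Jing are both knights or both knaves" is False, as required.
Theo (knight): "Liam is a knave, and also Jing is a knight" — True. ✓
Liam (knave): "Alice is a knight" — False. ✓
Jing (knight): "Zora is a knave" — True. ✓
As a knave, Alice's statement "it is not true that Jing is a knight" should be False; it is.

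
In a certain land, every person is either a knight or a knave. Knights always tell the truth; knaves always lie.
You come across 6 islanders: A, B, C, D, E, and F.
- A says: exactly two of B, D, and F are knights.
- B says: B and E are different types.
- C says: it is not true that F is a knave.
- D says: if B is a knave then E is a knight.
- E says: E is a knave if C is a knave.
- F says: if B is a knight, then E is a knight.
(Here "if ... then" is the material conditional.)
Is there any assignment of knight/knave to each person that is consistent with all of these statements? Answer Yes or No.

No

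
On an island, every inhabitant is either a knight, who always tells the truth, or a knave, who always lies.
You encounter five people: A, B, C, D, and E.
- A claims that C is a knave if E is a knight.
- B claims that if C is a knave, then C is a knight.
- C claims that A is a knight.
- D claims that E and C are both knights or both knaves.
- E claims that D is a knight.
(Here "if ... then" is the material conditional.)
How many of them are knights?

3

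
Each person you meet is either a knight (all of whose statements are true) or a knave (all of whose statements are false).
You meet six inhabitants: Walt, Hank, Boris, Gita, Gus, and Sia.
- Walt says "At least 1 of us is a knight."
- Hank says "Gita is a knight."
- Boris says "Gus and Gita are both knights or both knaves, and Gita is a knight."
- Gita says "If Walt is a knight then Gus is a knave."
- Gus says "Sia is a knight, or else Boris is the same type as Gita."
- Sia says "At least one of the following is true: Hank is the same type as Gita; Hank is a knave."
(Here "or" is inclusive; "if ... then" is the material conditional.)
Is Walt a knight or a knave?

Walt is a knight.

Consistent assignments: {Walt=knight, Hank=knave, Boris=knave, Gita=knave, Gus=knight, Sia=knight}
In every consistent assignment, Walt is a knight.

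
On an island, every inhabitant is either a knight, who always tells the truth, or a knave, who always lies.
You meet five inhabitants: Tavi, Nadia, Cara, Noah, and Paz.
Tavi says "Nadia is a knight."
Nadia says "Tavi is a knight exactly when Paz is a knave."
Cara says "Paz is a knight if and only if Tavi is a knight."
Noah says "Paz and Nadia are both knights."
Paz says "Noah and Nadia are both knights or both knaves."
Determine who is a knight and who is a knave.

Tavi is a knight, Nadia is a knight, Cara is a knave, Noah is a knave, and Paz is a knave.

Tavi is a knight, and the claim "Nadia is a knight" is indeed True.
As a knight, Nadia's statement "Tavi is a knight exactly when Paz is a knave" should be True; it is.
Since Cara is a knave, "Paz is a knight if and only if Tavi is a knight" needs to be false, which holds.
Noah (knave): "Paz and Nadia are both knights" — false. ✓
Since Paz is a knave, "Noah and Nadia are both knights or both knaves" needs to be false, which holds.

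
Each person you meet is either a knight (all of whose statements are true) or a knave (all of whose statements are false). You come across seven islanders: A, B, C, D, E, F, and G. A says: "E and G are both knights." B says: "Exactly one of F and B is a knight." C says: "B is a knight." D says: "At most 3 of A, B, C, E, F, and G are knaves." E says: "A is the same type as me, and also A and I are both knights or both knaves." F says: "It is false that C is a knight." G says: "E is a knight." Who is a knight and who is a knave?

A is a knight; "E and G are both knights" is True, as required.
B (knight): "exactly one of F and B is a knight" — True. ✓
As a knight, C's statement "B is a knight" should be True; it is.
As a knight, D's statement "at most 3 of A, B, C, E, F, and G are knaves" should be True; it is.
E is a knight; "A is the same type as me, and also A and I are both knights or both knaves" is True, as required.
F is a knave, and the claim "it is false that C is a knight" is indeed false.
As a knight, G's statement "E is a knight" should be True; it is.

A is a knight, B is a knight, C is a knight, D is a knight, E is a knight, F is a knave, and G is a knight.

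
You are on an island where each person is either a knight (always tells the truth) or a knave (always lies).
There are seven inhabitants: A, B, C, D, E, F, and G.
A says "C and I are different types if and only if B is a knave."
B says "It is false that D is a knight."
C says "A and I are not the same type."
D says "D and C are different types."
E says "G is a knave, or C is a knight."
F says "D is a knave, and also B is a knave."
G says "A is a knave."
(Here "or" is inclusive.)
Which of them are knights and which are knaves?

Knights: D and G. Knaves: A, B, C, E, and F.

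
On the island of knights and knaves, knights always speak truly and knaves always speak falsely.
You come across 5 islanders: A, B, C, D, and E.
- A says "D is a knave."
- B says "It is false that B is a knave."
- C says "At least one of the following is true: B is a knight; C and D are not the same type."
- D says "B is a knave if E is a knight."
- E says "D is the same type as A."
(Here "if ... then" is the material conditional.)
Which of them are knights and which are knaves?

A is a knave, B is a knight, C is a knight, D is a knight, and E is a knave.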